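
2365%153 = 70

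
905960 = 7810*116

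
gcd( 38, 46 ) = 2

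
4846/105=4846/105 = 46.15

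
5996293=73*82141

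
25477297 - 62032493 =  - 36555196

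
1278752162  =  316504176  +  962247986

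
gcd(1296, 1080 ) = 216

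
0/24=0  =  0.00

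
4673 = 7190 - 2517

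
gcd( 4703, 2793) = 1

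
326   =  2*163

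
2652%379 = 378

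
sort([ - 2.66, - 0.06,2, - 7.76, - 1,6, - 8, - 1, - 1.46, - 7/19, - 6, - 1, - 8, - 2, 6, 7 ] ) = [ - 8,-8, - 7.76 , - 6, - 2.66 ,-2,-1.46, - 1,- 1 , - 1, - 7/19, - 0.06,  2,  6, 6, 7]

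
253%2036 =253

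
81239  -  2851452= - 2770213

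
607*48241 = 29282287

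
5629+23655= 29284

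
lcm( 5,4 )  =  20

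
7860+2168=10028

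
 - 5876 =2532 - 8408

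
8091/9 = 899 = 899.00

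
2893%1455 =1438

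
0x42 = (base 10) 66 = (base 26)2e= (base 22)30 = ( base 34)1w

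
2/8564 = 1/4282 = 0.00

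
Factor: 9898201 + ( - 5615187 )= 4283014= 2^1*17^1*23^1*5477^1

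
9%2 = 1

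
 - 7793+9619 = 1826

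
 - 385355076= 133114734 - 518469810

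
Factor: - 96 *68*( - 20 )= 2^9*3^1 * 5^1 *17^1 =130560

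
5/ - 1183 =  - 5/1183 = - 0.00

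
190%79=32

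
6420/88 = 1605/22 =72.95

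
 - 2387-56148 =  - 58535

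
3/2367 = 1/789 = 0.00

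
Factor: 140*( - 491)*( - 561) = 2^2 * 3^1*5^1*7^1*11^1*17^1*491^1= 38563140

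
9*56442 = 507978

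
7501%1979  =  1564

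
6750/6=1125 = 1125.00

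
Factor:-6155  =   - 5^1*1231^1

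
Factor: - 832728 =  - 2^3*3^1*13^1*17^1*157^1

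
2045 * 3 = 6135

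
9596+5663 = 15259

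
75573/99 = 8397/11 = 763.36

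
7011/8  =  876 + 3/8 = 876.38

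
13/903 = 13/903 = 0.01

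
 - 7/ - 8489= 7/8489  =  0.00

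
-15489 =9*( - 1721 )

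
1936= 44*44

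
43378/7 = 6196 + 6/7 = 6196.86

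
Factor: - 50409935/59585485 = - 10081987/11917097 = - 10081987^1*11917097^( - 1) 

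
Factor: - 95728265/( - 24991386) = 2^( - 1) * 3^(-1 )*5^1  *7^( - 1)*23^( - 1 )*41^( -1) *631^( - 1)*1039^1*18427^1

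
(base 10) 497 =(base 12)355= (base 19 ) 173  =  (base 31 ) G1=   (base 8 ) 761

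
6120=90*68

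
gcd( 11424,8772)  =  204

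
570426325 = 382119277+188307048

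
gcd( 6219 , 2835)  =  9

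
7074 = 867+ 6207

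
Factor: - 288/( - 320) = 2^(  -  1 ) * 3^2*5^( - 1 ) =9/10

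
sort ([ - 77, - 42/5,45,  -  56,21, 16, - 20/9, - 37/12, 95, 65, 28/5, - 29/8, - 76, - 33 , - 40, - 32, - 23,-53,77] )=[-77,-76, - 56 ,-53,-40, - 33, - 32, - 23,-42/5,-29/8,  -  37/12,-20/9,  28/5, 16, 21, 45,65,77,95]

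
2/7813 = 2/7813 = 0.00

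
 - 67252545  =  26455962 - 93708507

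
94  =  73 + 21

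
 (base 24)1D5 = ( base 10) 893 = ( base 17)319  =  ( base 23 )1FJ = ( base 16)37D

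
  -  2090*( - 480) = 1003200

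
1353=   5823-4470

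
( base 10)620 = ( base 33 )iq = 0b1001101100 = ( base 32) JC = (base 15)2b5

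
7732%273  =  88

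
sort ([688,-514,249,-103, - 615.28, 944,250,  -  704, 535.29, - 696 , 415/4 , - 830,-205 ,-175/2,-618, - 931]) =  [-931,  -  830,-704, - 696, - 618,-615.28,-514, - 205,-103, - 175/2, 415/4,249,  250, 535.29  ,  688, 944]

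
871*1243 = 1082653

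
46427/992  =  46  +  795/992 = 46.80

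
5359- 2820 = 2539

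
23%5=3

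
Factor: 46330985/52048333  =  5^1 * 23^( - 1)*2262971^(-1 ) * 9266197^1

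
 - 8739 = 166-8905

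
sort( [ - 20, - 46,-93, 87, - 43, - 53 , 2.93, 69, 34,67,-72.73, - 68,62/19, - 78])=[ - 93, - 78,  -  72.73, - 68, - 53, - 46, - 43, - 20 , 2.93,62/19,34,67, 69, 87]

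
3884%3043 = 841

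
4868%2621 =2247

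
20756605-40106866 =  - 19350261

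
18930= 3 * 6310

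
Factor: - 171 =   -  3^2*19^1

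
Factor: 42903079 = 269^1*159491^1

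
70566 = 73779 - 3213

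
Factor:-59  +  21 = - 38 = - 2^1 * 19^1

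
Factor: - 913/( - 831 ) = 3^( - 1 )*11^1*83^1 *277^(-1) 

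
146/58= 2 + 15/29 =2.52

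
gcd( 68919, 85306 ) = 1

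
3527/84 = 41 + 83/84 = 41.99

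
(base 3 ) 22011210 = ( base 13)2937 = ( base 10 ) 5961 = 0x1749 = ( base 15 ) 1B76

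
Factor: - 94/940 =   -  2^(  -  1)*5^(-1)  =  - 1/10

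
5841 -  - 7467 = 13308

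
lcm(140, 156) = 5460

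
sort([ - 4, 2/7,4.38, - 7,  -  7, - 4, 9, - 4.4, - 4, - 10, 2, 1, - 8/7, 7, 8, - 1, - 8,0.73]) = [ - 10,-8,  -  7,-7,-4.4, -4, - 4 , - 4, - 8/7,-1, 2/7, 0.73, 1, 2,4.38, 7 , 8,9] 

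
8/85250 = 4/42625 = 0.00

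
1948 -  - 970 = 2918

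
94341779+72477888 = 166819667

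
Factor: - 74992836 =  - 2^2*3^1*6249403^1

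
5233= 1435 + 3798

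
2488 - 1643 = 845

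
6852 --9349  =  16201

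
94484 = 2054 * 46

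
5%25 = 5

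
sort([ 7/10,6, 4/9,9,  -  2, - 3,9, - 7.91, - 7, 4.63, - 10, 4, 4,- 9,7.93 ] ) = [-10,- 9, - 7.91 , - 7,  -  3,- 2 , 4/9, 7/10,4, 4  ,  4.63,6,7.93,9,9 ]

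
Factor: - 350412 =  - 2^2 * 3^1*29201^1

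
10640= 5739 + 4901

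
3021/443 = 3021/443 = 6.82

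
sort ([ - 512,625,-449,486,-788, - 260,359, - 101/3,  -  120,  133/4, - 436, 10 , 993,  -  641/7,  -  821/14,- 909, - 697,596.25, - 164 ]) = [ - 909, - 788, - 697, - 512, - 449, - 436,- 260, - 164  , - 120, - 641/7  ,- 821/14,-101/3,10 , 133/4 , 359,486 , 596.25, 625,993 ]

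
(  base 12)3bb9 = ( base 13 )31b6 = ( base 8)15375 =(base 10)6909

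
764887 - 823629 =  - 58742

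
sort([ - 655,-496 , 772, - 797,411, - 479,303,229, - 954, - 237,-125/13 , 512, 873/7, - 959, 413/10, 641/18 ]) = [  -  959, - 954 ,- 797, - 655,-496, - 479, - 237, - 125/13,  641/18,413/10,  873/7, 229,303,  411,512,  772 ] 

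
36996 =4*9249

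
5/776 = 5/776 = 0.01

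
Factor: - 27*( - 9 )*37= 3^5 * 37^1=8991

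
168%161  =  7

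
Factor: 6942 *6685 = 46407270=   2^1*3^1 *5^1* 7^1*13^1*89^1*191^1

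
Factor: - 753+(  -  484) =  - 1237 = -1237^1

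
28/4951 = 28/4951 = 0.01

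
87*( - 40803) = -3549861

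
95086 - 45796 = 49290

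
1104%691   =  413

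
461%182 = 97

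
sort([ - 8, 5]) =[ - 8, 5 ] 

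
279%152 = 127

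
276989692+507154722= 784144414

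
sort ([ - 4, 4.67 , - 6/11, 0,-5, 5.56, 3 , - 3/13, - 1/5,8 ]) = [ - 5, - 4,-6/11, - 3/13, - 1/5,0,3, 4.67,5.56 , 8 ]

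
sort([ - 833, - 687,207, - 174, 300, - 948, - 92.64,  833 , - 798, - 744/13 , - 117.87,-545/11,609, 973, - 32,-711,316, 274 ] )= [  -  948, - 833, - 798, - 711, - 687, - 174,-117.87, - 92.64,-744/13, - 545/11, - 32, 207, 274, 300 , 316, 609, 833,973 ]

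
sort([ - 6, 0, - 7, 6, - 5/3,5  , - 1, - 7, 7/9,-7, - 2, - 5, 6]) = [ - 7, -7, - 7, - 6, - 5,  -  2, - 5/3 , - 1, 0,  7/9,5, 6,6]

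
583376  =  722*808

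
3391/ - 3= - 3391/3 = - 1130.33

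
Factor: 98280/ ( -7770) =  - 468/37 = - 2^2*3^2 * 13^1*37^(-1)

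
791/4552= 791/4552 =0.17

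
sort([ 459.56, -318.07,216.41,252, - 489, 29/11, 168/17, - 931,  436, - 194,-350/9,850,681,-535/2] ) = [  -  931, - 489, - 318.07, - 535/2, - 194, - 350/9,29/11, 168/17, 216.41,252,436 , 459.56, 681,850]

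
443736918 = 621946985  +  -178210067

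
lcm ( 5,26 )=130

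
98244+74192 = 172436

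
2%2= 0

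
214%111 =103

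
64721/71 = 64721/71 = 911.56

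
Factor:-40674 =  -2^1*3^1*6779^1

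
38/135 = 38/135 = 0.28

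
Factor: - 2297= - 2297^1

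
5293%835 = 283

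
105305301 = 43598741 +61706560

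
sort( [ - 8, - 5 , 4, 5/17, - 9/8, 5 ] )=[ - 8, - 5, - 9/8, 5/17, 4 , 5 ]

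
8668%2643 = 739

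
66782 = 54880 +11902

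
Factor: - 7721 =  -7^1*1103^1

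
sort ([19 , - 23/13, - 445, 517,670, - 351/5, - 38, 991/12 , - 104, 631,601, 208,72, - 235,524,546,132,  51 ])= [ - 445, - 235, - 104, - 351/5, - 38, - 23/13, 19,51,72,991/12,132,  208,  517,524,546 , 601,631,  670]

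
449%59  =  36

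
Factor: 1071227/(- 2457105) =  - 3^( - 1)*5^( - 1) * 7^( - 2 ) * 3343^( - 1 )*1071227^1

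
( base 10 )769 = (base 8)1401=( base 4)30001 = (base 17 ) 2b4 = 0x301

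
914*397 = 362858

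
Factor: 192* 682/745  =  130944/745 = 2^7* 3^1*5^( - 1) *11^1 * 31^1*149^( - 1) 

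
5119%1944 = 1231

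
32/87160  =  4/10895 = 0.00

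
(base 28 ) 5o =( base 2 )10100100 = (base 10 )164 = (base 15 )AE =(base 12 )118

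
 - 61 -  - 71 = 10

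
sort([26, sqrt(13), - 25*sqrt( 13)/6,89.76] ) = [- 25*sqrt(13)/6,sqrt(13 ),  26, 89.76 ] 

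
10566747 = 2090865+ 8475882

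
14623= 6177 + 8446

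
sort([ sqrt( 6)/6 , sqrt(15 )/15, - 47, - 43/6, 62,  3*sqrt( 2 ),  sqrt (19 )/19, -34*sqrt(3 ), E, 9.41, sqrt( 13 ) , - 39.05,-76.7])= [ - 76.7, - 34*sqrt(3 ), - 47,- 39.05, - 43/6, sqrt(19 )/19, sqrt(15 )/15,sqrt(6)/6, E,sqrt( 13),3 * sqrt (2), 9.41,62]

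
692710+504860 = 1197570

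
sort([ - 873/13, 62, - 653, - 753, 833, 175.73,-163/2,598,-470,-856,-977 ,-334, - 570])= [ - 977, - 856,-753, - 653, - 570,-470 ,-334, - 163/2,-873/13, 62, 175.73,598, 833 ] 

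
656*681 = 446736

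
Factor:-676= - 2^2*13^2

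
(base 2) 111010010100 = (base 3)12010020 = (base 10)3732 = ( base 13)1911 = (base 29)4CK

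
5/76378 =5/76378 =0.00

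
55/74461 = 55/74461 = 0.00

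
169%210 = 169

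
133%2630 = 133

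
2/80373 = 2/80373=0.00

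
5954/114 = 52 +13/57 = 52.23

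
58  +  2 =60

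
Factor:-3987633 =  - 3^1*13^1*59^1*1733^1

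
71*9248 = 656608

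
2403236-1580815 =822421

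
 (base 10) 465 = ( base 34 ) dn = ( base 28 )GH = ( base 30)ff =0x1d1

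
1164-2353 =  - 1189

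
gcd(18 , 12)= 6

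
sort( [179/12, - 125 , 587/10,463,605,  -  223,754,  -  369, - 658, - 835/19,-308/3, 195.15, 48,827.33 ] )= [ - 658, -369 , - 223, - 125, - 308/3, - 835/19  ,  179/12,48,  587/10,195.15 , 463,605,754,827.33]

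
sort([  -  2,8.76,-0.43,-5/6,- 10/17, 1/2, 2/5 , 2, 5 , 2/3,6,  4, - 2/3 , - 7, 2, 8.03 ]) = [ - 7, -2,-5/6,-2/3, -10/17, - 0.43,2/5, 1/2,2/3,2,2 , 4,5,6, 8.03,8.76]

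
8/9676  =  2/2419 = 0.00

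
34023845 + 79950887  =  113974732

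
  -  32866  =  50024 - 82890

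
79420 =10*7942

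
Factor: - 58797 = -3^2 *47^1 * 139^1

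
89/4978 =89/4978 = 0.02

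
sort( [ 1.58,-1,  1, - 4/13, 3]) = [- 1, - 4/13 , 1, 1.58, 3]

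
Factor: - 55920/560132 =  - 2^2*3^1*5^1*601^ ( -1 ) =- 60/601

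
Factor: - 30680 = -2^3*5^1 * 13^1*59^1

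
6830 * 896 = 6119680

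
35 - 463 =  - 428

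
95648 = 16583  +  79065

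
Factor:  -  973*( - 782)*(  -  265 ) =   -  201634790 = -  2^1*5^1*7^1*17^1*23^1*53^1 * 139^1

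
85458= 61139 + 24319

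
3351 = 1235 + 2116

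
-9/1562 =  - 1 +1553/1562 = - 0.01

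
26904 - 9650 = 17254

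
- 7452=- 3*2484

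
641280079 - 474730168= 166549911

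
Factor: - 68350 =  - 2^1*5^2 * 1367^1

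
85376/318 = 268 + 76/159= 268.48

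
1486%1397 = 89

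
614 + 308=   922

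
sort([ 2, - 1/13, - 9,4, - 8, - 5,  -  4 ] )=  [ - 9, - 8, - 5, - 4, - 1/13, 2, 4] 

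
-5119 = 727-5846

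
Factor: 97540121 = 7^1 * 397^1*35099^1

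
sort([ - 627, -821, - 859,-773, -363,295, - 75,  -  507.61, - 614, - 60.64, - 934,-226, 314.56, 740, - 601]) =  [- 934, - 859, - 821, - 773, - 627, -614, - 601, - 507.61,-363 , - 226, - 75, -60.64, 295, 314.56,740]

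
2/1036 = 1/518 = 0.00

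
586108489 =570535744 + 15572745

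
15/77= 15/77 = 0.19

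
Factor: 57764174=2^1*13^1*2221699^1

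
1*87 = 87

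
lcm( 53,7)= 371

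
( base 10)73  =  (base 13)58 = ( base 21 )3A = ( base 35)23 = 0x49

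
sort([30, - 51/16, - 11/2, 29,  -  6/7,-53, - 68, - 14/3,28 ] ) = [ - 68, - 53,  -  11/2, - 14/3, - 51/16, - 6/7,28,29, 30] 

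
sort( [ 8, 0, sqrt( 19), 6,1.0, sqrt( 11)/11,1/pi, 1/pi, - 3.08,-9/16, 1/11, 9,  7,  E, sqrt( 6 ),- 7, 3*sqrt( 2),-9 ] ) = [ - 9, - 7, - 3.08, - 9/16, 0, 1/11, sqrt(  11 )/11, 1/pi, 1/pi,1.0, sqrt(6), E,3 * sqrt( 2),sqrt( 19), 6, 7,8,9] 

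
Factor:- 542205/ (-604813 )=3^2 * 5^1*11^ ( - 1)*12049^1*54983^( - 1)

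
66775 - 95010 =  - 28235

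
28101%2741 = 691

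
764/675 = 764/675 = 1.13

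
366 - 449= - 83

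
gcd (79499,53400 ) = 1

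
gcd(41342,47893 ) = 1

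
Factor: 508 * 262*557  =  74134472 = 2^3*127^1*131^1*557^1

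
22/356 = 11/178 = 0.06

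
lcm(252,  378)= 756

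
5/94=5/94 = 0.05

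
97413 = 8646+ 88767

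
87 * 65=5655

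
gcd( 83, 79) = 1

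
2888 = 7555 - 4667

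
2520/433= 5 + 355/433 = 5.82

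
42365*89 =3770485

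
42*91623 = 3848166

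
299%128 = 43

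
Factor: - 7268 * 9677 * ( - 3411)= 2^2 * 3^2*23^1 * 79^1*379^1*9677^1  =  239903939196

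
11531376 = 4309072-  - 7222304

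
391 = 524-133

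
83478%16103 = 2963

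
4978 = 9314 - 4336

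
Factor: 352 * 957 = 2^5*3^1*11^2 * 29^1 = 336864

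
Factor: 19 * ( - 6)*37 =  - 2^1*3^1*19^1* 37^1 = - 4218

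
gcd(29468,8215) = 53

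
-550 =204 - 754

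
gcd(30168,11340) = 36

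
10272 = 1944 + 8328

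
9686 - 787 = 8899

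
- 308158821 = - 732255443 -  - 424096622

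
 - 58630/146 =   -  29315/73=- 401.58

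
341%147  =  47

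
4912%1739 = 1434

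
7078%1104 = 454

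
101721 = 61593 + 40128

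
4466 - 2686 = 1780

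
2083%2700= 2083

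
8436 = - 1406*(- 6) 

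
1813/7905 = 1813/7905 =0.23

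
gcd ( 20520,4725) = 135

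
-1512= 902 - 2414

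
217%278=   217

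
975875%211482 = 129947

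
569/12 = 569/12 = 47.42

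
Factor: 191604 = 2^2*3^1*7^1* 2281^1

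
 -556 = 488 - 1044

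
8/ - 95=  -  1 + 87/95 = - 0.08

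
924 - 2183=-1259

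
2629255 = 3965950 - 1336695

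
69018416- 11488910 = 57529506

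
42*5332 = 223944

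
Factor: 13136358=2^1 * 3^1*23^1*95191^1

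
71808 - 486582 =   -  414774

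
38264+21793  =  60057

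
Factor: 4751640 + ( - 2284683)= 3^1 * 23^1*35753^1 = 2466957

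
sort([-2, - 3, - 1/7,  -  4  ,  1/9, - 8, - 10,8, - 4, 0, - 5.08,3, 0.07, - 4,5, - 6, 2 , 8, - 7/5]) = [ - 10,-8,-6, - 5.08, - 4, - 4,-4, - 3,-2, - 7/5, - 1/7,0, 0.07, 1/9 , 2,3 , 5,8,8] 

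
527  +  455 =982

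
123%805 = 123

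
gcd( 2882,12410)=2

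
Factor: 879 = 3^1*293^1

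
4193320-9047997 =-4854677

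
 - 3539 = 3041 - 6580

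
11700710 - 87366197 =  - 75665487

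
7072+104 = 7176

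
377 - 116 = 261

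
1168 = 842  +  326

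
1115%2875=1115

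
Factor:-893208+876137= - 17071 = -43^1*397^1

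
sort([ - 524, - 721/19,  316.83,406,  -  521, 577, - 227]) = [ - 524, - 521, - 227,  -  721/19,316.83 , 406,  577] 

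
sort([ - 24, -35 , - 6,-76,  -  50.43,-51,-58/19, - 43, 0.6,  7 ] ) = [ - 76, - 51, - 50.43,-43 , - 35,  -  24,  -  6, - 58/19, 0.6,7 ] 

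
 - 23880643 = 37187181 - 61067824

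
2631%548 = 439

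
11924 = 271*44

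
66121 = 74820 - 8699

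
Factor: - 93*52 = - 2^2 * 3^1 * 13^1*31^1 = - 4836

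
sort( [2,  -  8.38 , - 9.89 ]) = [ -9.89 ,  -  8.38,  2]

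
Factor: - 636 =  - 2^2*3^1*53^1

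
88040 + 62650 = 150690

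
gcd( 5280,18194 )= 22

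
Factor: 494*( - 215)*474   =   - 2^2*3^1*5^1*13^1* 19^1*43^1*79^1 = -  50343540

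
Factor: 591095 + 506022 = 7^1* 19^1 * 73^1 * 113^1 = 1097117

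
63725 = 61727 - -1998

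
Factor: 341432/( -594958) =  - 2^2*67^1*467^(-1 ) = -  268/467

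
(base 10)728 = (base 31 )nf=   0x2d8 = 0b1011011000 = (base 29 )P3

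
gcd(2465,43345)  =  5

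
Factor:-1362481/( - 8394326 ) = 2^(-1 )*31^1 * 43951^1 * 4197163^( - 1)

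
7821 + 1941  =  9762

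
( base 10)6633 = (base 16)19e9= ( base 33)630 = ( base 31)6RU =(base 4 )1213221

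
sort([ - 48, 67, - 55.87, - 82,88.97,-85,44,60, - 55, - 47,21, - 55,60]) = [ - 85, - 82, - 55.87,-55, - 55, - 48, - 47,21, 44 , 60,60,67,88.97 ] 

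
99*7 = 693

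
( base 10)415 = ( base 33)CJ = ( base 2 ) 110011111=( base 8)637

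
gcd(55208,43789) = 1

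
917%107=61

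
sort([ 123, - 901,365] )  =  [ - 901,  123, 365 ] 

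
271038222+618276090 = 889314312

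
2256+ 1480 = 3736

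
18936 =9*2104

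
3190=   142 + 3048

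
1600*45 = 72000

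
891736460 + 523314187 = 1415050647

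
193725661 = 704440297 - 510714636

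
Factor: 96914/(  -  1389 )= -2^1 * 3^(-1 ) * 47^1*463^( - 1 )*1031^1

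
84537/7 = 84537/7=   12076.71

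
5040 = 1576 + 3464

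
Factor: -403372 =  - 2^2*31^1 * 3253^1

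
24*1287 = 30888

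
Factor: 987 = 3^1*7^1*47^1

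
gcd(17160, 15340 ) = 260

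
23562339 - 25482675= - 1920336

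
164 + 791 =955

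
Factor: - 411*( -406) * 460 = 76758360 = 2^3*3^1*5^1*7^1*23^1*29^1 * 137^1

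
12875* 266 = 3424750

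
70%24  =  22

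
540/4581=60/509   =  0.12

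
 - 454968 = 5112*( - 89)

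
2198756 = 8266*266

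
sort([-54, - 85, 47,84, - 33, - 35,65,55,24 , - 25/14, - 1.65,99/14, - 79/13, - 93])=[ - 93,- 85, - 54, - 35, - 33, - 79/13, - 25/14, - 1.65,99/14,24, 47,55,  65,84]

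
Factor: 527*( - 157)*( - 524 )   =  43355236=2^2 * 17^1 * 31^1*131^1 * 157^1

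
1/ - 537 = - 1/537=-0.00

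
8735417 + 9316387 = 18051804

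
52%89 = 52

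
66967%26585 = 13797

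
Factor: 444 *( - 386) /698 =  - 2^2*3^1*37^1*193^1*349^( - 1) = - 85692/349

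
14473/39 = 14473/39 = 371.10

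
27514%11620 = 4274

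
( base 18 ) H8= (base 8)472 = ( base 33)9H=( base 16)13A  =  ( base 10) 314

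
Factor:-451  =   - 11^1*41^1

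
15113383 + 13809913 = 28923296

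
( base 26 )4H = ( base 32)3P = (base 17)72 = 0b1111001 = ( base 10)121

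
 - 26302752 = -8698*3024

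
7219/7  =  1031 + 2/7 = 1031.29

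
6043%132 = 103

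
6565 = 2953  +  3612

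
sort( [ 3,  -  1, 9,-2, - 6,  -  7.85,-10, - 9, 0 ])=[ - 10, - 9,  -  7.85,-6,  -  2, - 1, 0 , 3, 9]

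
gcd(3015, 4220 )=5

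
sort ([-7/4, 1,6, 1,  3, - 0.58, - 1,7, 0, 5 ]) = [-7/4, - 1,-0.58,0,1,1, 3,5,6,7]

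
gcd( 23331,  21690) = 3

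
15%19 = 15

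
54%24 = 6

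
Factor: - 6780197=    - 43^1 * 157679^1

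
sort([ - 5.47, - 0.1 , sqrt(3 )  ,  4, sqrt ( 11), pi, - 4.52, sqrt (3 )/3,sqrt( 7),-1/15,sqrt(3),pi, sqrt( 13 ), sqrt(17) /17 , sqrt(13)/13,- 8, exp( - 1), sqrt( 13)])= [- 8, - 5.47,-4.52,-0.1,- 1/15,sqrt( 17) /17, sqrt ( 13) /13, exp( - 1),sqrt( 3)/3,sqrt( 3 ), sqrt( 3 ),  sqrt( 7), pi, pi, sqrt(11), sqrt(13), sqrt(13), 4] 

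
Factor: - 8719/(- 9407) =23^( - 1)* 409^(-1 )*8719^1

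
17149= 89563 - 72414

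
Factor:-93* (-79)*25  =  183675 = 3^1 * 5^2*31^1 *79^1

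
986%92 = 66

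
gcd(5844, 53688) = 12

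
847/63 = 13 + 4/9 = 13.44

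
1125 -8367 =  - 7242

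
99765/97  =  1028 + 49/97 =1028.51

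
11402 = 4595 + 6807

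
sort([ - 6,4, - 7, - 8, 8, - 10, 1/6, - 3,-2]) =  [ - 10, - 8, - 7 , - 6,  -  3, - 2, 1/6 , 4,8]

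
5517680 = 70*78824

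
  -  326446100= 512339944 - 838786044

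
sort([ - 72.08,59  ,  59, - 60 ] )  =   [ - 72.08 , - 60,59 , 59 ] 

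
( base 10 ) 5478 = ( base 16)1566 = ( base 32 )5b6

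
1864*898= 1673872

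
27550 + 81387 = 108937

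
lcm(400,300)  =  1200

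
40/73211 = 40/73211  =  0.00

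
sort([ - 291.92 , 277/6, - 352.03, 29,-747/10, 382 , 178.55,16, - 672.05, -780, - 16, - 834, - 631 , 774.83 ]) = [ - 834, - 780, - 672.05, - 631 ,  -  352.03, - 291.92, - 747/10, -16, 16,29,277/6,178.55,  382, 774.83 ] 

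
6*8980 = 53880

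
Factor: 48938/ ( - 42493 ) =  - 2^1*11^( - 1) *3863^(- 1)*24469^1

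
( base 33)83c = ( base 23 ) gfe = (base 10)8823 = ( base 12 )5133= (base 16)2277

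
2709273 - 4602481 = - 1893208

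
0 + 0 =0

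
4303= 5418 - 1115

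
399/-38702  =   - 399/38702= - 0.01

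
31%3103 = 31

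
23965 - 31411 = - 7446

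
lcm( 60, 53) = 3180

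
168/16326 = 28/2721 = 0.01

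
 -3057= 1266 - 4323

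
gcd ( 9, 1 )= 1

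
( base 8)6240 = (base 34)2r2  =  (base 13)1618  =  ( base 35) 2mc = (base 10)3232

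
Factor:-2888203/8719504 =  - 2^( - 4)*17^(-1 )*383^1*7541^1*32057^(- 1)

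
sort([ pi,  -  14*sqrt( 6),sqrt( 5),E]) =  [ - 14 * sqrt( 6),sqrt(5), E,pi] 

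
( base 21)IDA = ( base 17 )1b7a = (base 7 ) 32653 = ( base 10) 8221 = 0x201d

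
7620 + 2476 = 10096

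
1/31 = 1/31 = 0.03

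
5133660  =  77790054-72656394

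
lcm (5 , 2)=10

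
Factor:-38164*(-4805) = 2^2 *5^1*7^1*29^1*31^2*47^1 = 183378020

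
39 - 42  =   - 3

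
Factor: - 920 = - 2^3 *5^1*23^1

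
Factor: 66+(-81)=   -  3^1*5^1 = - 15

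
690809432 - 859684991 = -168875559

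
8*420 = 3360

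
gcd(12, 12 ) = 12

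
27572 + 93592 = 121164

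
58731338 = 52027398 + 6703940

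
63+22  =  85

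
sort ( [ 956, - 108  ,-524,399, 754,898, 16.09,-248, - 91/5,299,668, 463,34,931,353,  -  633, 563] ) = [ - 633, - 524, - 248, - 108,-91/5, 16.09, 34 , 299,  353,399, 463, 563, 668 , 754 , 898 , 931,956]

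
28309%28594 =28309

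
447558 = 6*74593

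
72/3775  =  72/3775 = 0.02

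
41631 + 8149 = 49780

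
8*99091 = 792728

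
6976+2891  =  9867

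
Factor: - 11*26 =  - 2^1*11^1 * 13^1  =  - 286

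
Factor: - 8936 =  - 2^3*1117^1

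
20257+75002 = 95259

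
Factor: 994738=2^1*17^2*1721^1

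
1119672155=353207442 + 766464713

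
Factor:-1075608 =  - 2^3*3^2*14939^1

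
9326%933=929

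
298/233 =298/233 = 1.28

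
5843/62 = 94 + 15/62 = 94.24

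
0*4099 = 0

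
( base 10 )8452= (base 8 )20404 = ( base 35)6vh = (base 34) 7AK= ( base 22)HA4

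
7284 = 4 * 1821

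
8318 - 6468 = 1850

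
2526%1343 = 1183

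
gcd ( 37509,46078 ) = 1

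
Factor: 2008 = 2^3*251^1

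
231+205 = 436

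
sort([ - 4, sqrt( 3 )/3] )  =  [ - 4,sqrt(3 )/3 ]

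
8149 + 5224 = 13373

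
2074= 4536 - 2462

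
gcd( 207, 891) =9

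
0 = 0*8634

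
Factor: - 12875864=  - 2^3*421^1*3823^1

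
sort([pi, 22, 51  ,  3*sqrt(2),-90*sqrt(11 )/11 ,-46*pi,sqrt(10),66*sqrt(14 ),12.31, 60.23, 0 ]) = [ - 46 * pi, - 90*sqrt(11)/11,0, pi,sqrt(10),3* sqrt(2),12.31,22,51, 60.23, 66*sqrt ( 14)]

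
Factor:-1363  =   - 29^1*47^1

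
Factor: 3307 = 3307^1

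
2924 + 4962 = 7886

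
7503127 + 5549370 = 13052497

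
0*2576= 0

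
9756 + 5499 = 15255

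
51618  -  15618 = 36000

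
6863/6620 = 1 + 243/6620=   1.04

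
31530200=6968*4525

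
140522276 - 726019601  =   - 585497325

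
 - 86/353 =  -86/353 = - 0.24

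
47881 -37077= 10804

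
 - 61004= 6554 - 67558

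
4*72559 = 290236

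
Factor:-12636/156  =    -  3^4= - 81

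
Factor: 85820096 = 2^6*1153^1*1163^1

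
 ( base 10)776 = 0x308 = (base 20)1IG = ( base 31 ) P1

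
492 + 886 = 1378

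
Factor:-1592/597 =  - 2^3 *3^( - 1 )  =  - 8/3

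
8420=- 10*(- 842)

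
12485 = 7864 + 4621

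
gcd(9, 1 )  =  1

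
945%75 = 45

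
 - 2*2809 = -5618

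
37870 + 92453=130323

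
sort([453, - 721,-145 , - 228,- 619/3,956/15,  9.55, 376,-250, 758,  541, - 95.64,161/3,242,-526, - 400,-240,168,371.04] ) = [-721 ,-526, - 400, - 250,-240,  -  228, - 619/3 , - 145,-95.64,9.55,161/3 , 956/15, 168,242,371.04,376,453, 541,758 ]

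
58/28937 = 58/28937 = 0.00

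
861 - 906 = -45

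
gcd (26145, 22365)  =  315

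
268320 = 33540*8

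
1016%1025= 1016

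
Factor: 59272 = 2^3*31^1*239^1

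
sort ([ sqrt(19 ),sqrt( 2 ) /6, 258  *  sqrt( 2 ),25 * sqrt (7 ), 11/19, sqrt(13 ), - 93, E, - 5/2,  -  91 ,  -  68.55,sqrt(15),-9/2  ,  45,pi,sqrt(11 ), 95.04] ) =[ - 93, - 91, -68.55, - 9/2, - 5/2 , sqrt(2 ) /6,11/19, E,pi, sqrt( 11), sqrt(13),sqrt(15), sqrt( 19),45 , 25*sqrt( 7 ), 95.04, 258*sqrt( 2 )] 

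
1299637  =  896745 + 402892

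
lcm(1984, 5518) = 176576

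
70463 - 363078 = -292615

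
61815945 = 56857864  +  4958081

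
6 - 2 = 4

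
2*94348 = 188696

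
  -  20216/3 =- 20216/3 = -6738.67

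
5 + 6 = 11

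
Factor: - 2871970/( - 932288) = 2^( - 5)*5^1*7^( - 1)*43^1*2081^(  -  1 ) * 6679^1 = 1435985/466144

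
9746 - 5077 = 4669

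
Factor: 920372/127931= 2^2*43^1*5351^1*127931^( - 1)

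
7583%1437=398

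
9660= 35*276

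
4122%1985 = 152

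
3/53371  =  3/53371 = 0.00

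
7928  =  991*8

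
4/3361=4/3361 = 0.00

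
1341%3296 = 1341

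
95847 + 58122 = 153969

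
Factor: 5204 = 2^2*  1301^1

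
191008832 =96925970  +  94082862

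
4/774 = 2/387 = 0.01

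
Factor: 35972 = 2^2*17^1*23^2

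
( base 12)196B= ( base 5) 44412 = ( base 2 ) 110000100011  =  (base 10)3107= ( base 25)4o7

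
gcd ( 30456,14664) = 1128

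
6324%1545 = 144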